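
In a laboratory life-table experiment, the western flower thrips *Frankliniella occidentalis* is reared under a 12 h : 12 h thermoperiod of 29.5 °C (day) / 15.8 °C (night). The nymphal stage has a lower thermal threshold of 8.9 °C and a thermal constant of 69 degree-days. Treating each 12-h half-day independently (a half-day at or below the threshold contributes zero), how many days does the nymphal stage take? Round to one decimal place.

5.0 days

Day half: max(0, 29.5 − 8.9) × 0.5 = 20.6 × 0.5 = 10.30 DD.
Night half: max(0, 15.8 − 8.9) × 0.5 = 6.9 × 0.5 = 3.45 DD.
Per 24 h: 13.75 DD/day.
Duration = 69 / 13.75 = 5.018 ≈ 5.0 days.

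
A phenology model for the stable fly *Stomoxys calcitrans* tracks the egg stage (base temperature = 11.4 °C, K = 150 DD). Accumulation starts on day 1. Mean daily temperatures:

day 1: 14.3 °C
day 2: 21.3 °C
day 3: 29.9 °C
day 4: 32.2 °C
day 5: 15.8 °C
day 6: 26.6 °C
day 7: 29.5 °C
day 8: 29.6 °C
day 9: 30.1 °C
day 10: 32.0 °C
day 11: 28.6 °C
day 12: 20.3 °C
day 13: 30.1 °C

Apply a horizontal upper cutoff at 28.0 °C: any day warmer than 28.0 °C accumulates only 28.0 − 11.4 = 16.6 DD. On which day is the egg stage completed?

day 12

Daily DD above 11.4 °C (capped at 16.6): 2.9, 9.9, 16.6, 16.6, 4.4, 15.2, 16.6, 16.6, 16.6, 16.6, 16.6, 8.9, 16.6.
Cumulative: 2.9, 12.8, 29.4, 46.0, 50.4, 65.6, 82.2, 98.8, 115.4, 132.0, 148.6, 157.5, 174.1.
The total first reaches 150 DD on day 12.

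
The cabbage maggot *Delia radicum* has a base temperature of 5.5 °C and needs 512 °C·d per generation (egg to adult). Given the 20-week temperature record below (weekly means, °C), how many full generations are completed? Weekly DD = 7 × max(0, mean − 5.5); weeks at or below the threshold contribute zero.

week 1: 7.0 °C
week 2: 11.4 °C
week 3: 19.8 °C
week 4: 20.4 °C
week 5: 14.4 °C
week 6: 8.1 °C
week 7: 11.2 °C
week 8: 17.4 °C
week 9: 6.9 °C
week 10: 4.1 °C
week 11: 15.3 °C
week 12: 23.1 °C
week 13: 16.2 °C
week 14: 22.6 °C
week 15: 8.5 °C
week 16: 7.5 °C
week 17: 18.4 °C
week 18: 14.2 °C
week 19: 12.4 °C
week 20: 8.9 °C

Weekly DD (7 × max(0, T̄ − 5.5)): 10.5, 41.3, 100.1, 104.3, 62.3, 18.2, 39.9, 83.3, 9.8, 0.0, 68.6, 123.2, 74.9, 119.7, 21.0, 14.0, 90.3, 60.9, 48.3, 23.8.
Season total = 1114.4 DD.
Complete generations = ⌊1114.4 / 512⌋ = 2.

2 generations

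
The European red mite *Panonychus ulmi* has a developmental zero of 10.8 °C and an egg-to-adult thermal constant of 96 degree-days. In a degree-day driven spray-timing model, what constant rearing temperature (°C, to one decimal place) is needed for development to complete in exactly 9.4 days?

Required daily accumulation = 96 / 9.4 = 10.213 DD/day.
T = T_base + 10.213 = 10.8 + 10.213 = 21.013 ≈ 21.0 °C.

21.0 °C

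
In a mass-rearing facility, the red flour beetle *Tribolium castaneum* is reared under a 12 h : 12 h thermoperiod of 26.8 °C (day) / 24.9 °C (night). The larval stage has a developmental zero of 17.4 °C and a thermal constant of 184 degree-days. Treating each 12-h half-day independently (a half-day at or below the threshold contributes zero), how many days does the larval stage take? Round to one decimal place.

Day half: max(0, 26.8 − 17.4) × 0.5 = 9.4 × 0.5 = 4.70 DD.
Night half: max(0, 24.9 − 17.4) × 0.5 = 7.5 × 0.5 = 3.75 DD.
Per 24 h: 8.45 DD/day.
Duration = 184 / 8.45 = 21.775 ≈ 21.8 days.

21.8 days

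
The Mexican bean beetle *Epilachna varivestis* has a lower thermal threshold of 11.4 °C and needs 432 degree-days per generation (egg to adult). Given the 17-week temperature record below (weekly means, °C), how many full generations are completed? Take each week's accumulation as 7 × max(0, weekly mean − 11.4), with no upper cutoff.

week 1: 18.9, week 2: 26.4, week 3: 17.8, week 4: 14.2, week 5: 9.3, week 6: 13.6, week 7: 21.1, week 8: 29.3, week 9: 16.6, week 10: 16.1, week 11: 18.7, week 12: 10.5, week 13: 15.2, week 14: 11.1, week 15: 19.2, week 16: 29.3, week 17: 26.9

Weekly DD (7 × max(0, T̄ − 11.4)): 52.5, 105.0, 44.8, 19.6, 0.0, 15.4, 67.9, 125.3, 36.4, 32.9, 51.1, 0.0, 26.6, 0.0, 54.6, 125.3, 108.5.
Season total = 865.9 DD.
Complete generations = ⌊865.9 / 432⌋ = 2.

2 generations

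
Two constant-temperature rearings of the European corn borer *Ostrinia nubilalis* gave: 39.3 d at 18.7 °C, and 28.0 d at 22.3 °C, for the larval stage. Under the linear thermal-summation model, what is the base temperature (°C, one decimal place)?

Under the model K = D·(T − T_b), so D₁·(T₁ − T_b) = D₂·(T₂ − T_b).
39.3·(18.7 − T_b) = 28.0·(22.3 − T_b)
T_b = (39.3·18.7 − 28.0·22.3) / (39.3 − 28.0) = 110.51 / 11.3 = 9.780 °C ≈ 9.8 °C.

9.8 °C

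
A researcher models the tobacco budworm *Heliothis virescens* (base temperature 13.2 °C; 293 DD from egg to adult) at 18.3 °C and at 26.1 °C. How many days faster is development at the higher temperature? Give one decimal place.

At 18.3 °C: 293 / (18.3 − 13.2) = 293 / 5.1 = 57.451 d.
At 26.1 °C: 293 / (26.1 − 13.2) = 293 / 12.9 = 22.713 d.
Difference = |57.451 − 22.713| = 34.738 ≈ 34.7 days.

34.7 days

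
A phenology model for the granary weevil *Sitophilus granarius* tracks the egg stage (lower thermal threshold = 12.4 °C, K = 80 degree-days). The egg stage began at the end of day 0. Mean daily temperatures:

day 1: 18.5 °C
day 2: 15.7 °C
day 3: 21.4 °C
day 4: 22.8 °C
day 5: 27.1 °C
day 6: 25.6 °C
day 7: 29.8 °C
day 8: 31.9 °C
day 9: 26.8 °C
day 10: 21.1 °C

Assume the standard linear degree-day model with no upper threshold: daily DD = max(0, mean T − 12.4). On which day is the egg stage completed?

day 8

Daily DD above 12.4 °C: 6.1, 3.3, 9.0, 10.4, 14.7, 13.2, 17.4, 19.5, 14.4, 8.7.
Cumulative: 6.1, 9.4, 18.4, 28.8, 43.5, 56.7, 74.1, 93.6, 108.0, 116.7.
The total first reaches 80 DD on day 8.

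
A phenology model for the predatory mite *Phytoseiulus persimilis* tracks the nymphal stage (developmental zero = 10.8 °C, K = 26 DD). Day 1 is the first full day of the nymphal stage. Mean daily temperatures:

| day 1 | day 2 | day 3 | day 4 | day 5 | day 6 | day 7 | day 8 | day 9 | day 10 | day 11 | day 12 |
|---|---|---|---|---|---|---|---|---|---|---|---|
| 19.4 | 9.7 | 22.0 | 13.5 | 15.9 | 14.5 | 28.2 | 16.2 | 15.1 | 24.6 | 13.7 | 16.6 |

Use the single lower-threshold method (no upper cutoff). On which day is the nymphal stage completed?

day 5

Daily DD above 10.8 °C: 8.6, 0.0, 11.2, 2.7, 5.1, 3.7, 17.4, 5.4, 4.3, 13.8, 2.9, 5.8.
Cumulative: 8.6, 8.6, 19.8, 22.5, 27.6, 31.3, 48.7, 54.1, 58.4, 72.2, 75.1, 80.9.
The total first reaches 26 DD on day 5.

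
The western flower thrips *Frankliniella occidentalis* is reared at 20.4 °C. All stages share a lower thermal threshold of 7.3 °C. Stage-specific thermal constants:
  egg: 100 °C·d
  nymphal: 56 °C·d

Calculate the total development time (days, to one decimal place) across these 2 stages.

Daily accumulation at 20.4 °C = 20.4 − 7.3 = 13.1 DD/day.
Total K = 100 + 56 = 156 DD.
Total duration = 156 / 13.1 = 11.908 ≈ 11.9 days.

11.9 days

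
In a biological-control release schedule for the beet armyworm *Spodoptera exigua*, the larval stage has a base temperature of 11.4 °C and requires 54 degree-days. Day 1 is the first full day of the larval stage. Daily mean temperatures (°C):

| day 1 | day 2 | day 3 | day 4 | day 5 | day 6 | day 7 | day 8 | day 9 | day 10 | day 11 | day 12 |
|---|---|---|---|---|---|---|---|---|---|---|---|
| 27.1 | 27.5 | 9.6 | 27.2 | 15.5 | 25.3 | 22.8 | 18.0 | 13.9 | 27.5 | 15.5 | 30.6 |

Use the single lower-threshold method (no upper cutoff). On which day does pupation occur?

Daily DD above 11.4 °C: 15.7, 16.1, 0.0, 15.8, 4.1, 13.9, 11.4, 6.6, 2.5, 16.1, 4.1, 19.2.
Cumulative: 15.7, 31.8, 31.8, 47.6, 51.7, 65.6, 77.0, 83.6, 86.1, 102.2, 106.3, 125.5.
The total first reaches 54 DD on day 6.

day 6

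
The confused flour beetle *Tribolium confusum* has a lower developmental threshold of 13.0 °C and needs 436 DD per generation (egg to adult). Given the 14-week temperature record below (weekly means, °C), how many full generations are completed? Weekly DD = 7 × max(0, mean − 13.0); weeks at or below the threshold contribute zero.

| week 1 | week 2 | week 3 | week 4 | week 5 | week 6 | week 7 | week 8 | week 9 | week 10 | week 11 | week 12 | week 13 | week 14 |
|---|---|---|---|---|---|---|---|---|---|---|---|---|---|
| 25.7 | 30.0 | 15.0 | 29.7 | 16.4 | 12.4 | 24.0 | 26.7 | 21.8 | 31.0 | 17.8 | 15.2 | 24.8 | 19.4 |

Weekly DD (7 × max(0, T̄ − 13.0)): 88.9, 119.0, 14.0, 116.9, 23.8, 0.0, 77.0, 95.9, 61.6, 126.0, 33.6, 15.4, 82.6, 44.8.
Season total = 899.5 DD.
Complete generations = ⌊899.5 / 436⌋ = 2.

2 generations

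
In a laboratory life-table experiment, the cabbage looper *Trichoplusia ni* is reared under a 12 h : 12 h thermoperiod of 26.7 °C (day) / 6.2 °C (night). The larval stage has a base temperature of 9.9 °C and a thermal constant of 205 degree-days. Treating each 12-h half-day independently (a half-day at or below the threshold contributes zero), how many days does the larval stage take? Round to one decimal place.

Day half: max(0, 26.7 − 9.9) × 0.5 = 16.8 × 0.5 = 8.40 DD.
Night half: max(0, 6.2 − 9.9) × 0.5 = 0.0 × 0.5 = 0.00 DD.
Per 24 h: 8.40 DD/day.
Duration = 205 / 8.40 = 24.405 ≈ 24.4 days.

24.4 days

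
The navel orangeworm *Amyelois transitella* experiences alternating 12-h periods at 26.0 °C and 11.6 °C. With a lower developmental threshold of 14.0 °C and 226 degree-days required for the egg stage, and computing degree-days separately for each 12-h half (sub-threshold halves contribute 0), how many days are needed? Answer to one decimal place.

37.7 days

Day half: max(0, 26.0 − 14.0) × 0.5 = 12.0 × 0.5 = 6.00 DD.
Night half: max(0, 11.6 − 14.0) × 0.5 = 0.0 × 0.5 = 0.00 DD.
Per 24 h: 6.00 DD/day.
Duration = 226 / 6.00 = 37.667 ≈ 37.7 days.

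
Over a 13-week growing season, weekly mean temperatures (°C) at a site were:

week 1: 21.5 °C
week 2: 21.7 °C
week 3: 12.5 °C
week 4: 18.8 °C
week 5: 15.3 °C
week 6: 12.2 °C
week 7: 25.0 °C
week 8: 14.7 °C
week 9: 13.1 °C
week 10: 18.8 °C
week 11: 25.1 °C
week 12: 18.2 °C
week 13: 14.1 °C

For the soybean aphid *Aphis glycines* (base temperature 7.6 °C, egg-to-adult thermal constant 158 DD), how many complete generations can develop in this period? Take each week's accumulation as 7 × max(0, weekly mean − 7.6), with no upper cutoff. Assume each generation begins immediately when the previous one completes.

Weekly DD (7 × max(0, T̄ − 7.6)): 97.3, 98.7, 34.3, 78.4, 53.9, 32.2, 121.8, 49.7, 38.5, 78.4, 122.5, 74.2, 45.5.
Season total = 925.4 DD.
Complete generations = ⌊925.4 / 158⌋ = 5.

5 generations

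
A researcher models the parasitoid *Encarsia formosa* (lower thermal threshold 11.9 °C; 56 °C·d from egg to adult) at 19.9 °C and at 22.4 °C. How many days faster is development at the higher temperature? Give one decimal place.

At 19.9 °C: 56 / (19.9 − 11.9) = 56 / 8.0 = 7.000 d.
At 22.4 °C: 56 / (22.4 − 11.9) = 56 / 10.5 = 5.333 d.
Difference = |7.000 − 5.333| = 1.667 ≈ 1.7 days.

1.7 days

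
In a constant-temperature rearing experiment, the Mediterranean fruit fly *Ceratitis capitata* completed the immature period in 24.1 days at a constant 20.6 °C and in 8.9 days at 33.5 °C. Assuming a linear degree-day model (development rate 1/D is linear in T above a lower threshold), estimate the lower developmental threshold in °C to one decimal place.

13.0 °C

Equal thermal constants: D₁(T₁ − T_b) = D₂(T₂ − T_b).
24.1·(20.6 − T_b) = 8.9·(33.5 − T_b)
T_b = (24.1·20.6 − 8.9·33.5) / (24.1 − 8.9) = 198.31 / 15.2 = 13.047 °C ≈ 13.0 °C.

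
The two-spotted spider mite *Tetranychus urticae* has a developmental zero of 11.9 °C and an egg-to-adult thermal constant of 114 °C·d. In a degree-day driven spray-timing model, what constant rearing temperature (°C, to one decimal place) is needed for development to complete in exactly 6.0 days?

30.9 °C

Required daily accumulation = 114 / 6.0 = 19.000 DD/day.
T = T_base + 19.000 = 11.9 + 19.000 = 30.900 ≈ 30.9 °C.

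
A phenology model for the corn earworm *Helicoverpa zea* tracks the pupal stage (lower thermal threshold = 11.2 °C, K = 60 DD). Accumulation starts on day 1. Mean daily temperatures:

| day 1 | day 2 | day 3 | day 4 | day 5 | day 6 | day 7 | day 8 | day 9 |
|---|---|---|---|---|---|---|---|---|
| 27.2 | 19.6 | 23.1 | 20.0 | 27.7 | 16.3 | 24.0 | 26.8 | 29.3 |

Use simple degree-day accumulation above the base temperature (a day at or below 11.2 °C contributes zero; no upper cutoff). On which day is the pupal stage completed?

day 5

Daily DD above 11.2 °C: 16.0, 8.4, 11.9, 8.8, 16.5, 5.1, 12.8, 15.6, 18.1.
Cumulative: 16.0, 24.4, 36.3, 45.1, 61.6, 66.7, 79.5, 95.1, 113.2.
The total first reaches 60 DD on day 5.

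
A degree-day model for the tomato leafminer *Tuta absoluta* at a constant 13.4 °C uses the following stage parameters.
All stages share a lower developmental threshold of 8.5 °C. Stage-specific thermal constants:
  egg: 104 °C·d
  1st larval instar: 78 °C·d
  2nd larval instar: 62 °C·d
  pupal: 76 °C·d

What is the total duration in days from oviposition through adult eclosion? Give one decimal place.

Daily accumulation at 13.4 °C = 13.4 − 8.5 = 4.9 DD/day.
Total K = 104 + 78 + 62 + 76 = 320 DD.
Total duration = 320 / 4.9 = 65.306 ≈ 65.3 days.

65.3 days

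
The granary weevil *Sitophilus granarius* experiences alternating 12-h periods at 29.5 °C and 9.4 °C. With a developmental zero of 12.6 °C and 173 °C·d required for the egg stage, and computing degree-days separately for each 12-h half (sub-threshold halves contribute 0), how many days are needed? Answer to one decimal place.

20.5 days

Day half: max(0, 29.5 − 12.6) × 0.5 = 16.9 × 0.5 = 8.45 DD.
Night half: max(0, 9.4 − 12.6) × 0.5 = 0.0 × 0.5 = 0.00 DD.
Per 24 h: 8.45 DD/day.
Duration = 173 / 8.45 = 20.473 ≈ 20.5 days.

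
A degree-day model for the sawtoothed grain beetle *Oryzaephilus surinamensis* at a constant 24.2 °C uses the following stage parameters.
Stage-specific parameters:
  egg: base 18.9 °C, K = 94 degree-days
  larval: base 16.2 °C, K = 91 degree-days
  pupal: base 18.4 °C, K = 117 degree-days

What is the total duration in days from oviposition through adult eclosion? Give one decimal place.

49.3 days

egg: 94 / (24.2 − 18.9) = 94 / 5.3 = 17.736 d.
larval: 91 / (24.2 − 16.2) = 91 / 8.0 = 11.375 d.
pupal: 117 / (24.2 − 18.4) = 117 / 5.8 = 20.172 d.
Sum = 49.283 ≈ 49.3 days.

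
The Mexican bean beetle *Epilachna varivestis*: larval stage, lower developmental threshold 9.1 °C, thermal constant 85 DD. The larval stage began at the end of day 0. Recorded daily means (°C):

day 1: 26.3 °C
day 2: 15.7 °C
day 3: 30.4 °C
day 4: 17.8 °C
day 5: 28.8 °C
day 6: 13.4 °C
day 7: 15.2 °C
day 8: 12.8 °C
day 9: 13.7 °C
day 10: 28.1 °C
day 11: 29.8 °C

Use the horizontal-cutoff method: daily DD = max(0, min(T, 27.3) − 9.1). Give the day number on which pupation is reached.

Daily DD above 9.1 °C (capped at 18.2): 17.2, 6.6, 18.2, 8.7, 18.2, 4.3, 6.1, 3.7, 4.6, 18.2, 18.2.
Cumulative: 17.2, 23.8, 42.0, 50.7, 68.9, 73.2, 79.3, 83.0, 87.6, 105.8, 124.0.
The total first reaches 85 DD on day 9.

day 9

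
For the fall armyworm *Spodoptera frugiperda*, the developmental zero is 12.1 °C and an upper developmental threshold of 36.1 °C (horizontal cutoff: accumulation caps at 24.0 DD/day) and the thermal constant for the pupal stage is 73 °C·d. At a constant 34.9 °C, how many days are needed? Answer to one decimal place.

3.2 days

Daily accumulation = 34.9 − 12.1 = 22.8 DD/day.
Duration = 73 / 22.8 = 3.202 ≈ 3.2 days.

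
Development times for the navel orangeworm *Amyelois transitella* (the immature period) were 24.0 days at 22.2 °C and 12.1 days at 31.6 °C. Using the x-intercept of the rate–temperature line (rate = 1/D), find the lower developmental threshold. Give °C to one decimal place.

Under the model K = D·(T − T_b), so D₁·(T₁ − T_b) = D₂·(T₂ − T_b).
24.0·(22.2 − T_b) = 12.1·(31.6 − T_b)
T_b = (24.0·22.2 − 12.1·31.6) / (24.0 − 12.1) = 150.44 / 11.9 = 12.642 °C ≈ 12.6 °C.

12.6 °C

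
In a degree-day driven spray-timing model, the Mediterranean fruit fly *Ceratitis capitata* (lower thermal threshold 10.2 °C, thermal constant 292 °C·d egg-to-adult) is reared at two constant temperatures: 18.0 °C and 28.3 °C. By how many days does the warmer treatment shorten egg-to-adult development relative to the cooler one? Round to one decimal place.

21.3 days

At 18.0 °C: 292 / (18.0 − 10.2) = 292 / 7.8 = 37.436 d.
At 28.3 °C: 292 / (28.3 − 10.2) = 292 / 18.1 = 16.133 d.
Difference = |37.436 − 16.133| = 21.303 ≈ 21.3 days.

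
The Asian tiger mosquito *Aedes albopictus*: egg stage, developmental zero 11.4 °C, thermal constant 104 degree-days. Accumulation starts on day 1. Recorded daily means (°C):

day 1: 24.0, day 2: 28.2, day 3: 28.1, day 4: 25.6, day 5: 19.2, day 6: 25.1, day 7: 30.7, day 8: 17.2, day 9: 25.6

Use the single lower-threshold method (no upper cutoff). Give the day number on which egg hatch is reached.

day 8

Daily DD above 11.4 °C: 12.6, 16.8, 16.7, 14.2, 7.8, 13.7, 19.3, 5.8, 14.2.
Cumulative: 12.6, 29.4, 46.1, 60.3, 68.1, 81.8, 101.1, 106.9, 121.1.
The total first reaches 104 DD on day 8.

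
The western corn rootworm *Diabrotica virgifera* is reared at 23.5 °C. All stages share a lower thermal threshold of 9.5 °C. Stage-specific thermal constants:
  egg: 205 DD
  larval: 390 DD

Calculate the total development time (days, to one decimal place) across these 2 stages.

42.5 days

Daily accumulation at 23.5 °C = 23.5 − 9.5 = 14.0 DD/day.
Total K = 205 + 390 = 595 DD.
Total duration = 595 / 14.0 = 42.500 ≈ 42.5 days.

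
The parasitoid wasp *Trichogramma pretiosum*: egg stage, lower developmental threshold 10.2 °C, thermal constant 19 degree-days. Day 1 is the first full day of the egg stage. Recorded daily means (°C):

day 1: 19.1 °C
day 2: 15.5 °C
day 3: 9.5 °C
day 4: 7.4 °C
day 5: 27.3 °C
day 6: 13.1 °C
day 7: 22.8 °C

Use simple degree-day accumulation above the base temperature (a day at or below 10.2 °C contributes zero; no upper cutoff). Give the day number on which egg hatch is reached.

day 5

Daily DD above 10.2 °C: 8.9, 5.3, 0.0, 0.0, 17.1, 2.9, 12.6.
Cumulative: 8.9, 14.2, 14.2, 14.2, 31.3, 34.2, 46.8.
The total first reaches 19 DD on day 5.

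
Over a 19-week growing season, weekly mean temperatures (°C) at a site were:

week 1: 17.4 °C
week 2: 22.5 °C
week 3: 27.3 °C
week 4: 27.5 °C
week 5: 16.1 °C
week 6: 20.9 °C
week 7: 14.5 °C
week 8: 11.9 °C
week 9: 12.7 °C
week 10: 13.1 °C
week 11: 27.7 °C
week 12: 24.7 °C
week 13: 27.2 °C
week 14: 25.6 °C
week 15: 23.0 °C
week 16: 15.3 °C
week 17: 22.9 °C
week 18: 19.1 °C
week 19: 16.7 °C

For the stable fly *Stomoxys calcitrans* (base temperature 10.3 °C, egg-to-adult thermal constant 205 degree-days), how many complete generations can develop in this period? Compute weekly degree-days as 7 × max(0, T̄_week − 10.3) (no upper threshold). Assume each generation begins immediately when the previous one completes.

Weekly DD (7 × max(0, T̄ − 10.3)): 49.7, 85.4, 119.0, 120.4, 40.6, 74.2, 29.4, 11.2, 16.8, 19.6, 121.8, 100.8, 118.3, 107.1, 88.9, 35.0, 88.2, 61.6, 44.8.
Season total = 1332.8 DD.
Complete generations = ⌊1332.8 / 205⌋ = 6.

6 generations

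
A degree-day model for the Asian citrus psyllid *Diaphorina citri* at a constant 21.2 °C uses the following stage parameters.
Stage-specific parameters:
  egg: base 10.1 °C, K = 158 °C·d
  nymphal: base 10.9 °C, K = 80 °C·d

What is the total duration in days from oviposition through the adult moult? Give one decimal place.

22.0 days

egg: 158 / (21.2 − 10.1) = 158 / 11.1 = 14.234 d.
nymphal: 80 / (21.2 − 10.9) = 80 / 10.3 = 7.767 d.
Sum = 22.001 ≈ 22.0 days.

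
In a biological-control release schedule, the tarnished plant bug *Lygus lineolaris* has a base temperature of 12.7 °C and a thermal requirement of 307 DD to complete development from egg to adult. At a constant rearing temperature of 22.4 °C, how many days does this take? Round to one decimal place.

Daily accumulation = 22.4 − 12.7 = 9.7 DD/day.
Duration = 307 / 9.7 = 31.649 ≈ 31.6 days.

31.6 days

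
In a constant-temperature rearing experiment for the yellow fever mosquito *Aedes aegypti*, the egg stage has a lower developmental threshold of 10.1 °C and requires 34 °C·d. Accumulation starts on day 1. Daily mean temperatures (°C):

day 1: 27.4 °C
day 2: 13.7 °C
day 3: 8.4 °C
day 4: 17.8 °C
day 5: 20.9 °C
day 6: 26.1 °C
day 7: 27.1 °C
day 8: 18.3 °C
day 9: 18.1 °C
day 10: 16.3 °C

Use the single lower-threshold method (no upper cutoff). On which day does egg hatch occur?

Daily DD above 10.1 °C: 17.3, 3.6, 0.0, 7.7, 10.8, 16.0, 17.0, 8.2, 8.0, 6.2.
Cumulative: 17.3, 20.9, 20.9, 28.6, 39.4, 55.4, 72.4, 80.6, 88.6, 94.8.
The total first reaches 34 DD on day 5.

day 5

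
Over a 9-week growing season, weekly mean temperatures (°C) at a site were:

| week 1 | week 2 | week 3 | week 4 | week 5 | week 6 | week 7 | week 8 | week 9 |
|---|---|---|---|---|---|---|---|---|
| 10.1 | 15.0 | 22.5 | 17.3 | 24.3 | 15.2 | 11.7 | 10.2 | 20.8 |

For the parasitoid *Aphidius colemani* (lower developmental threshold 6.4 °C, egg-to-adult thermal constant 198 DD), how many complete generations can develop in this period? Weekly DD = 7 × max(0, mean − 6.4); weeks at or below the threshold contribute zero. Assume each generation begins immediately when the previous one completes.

Weekly DD (7 × max(0, T̄ − 6.4)): 25.9, 60.2, 112.7, 76.3, 125.3, 61.6, 37.1, 26.6, 100.8.
Season total = 626.5 DD.
Complete generations = ⌊626.5 / 198⌋ = 3.

3 generations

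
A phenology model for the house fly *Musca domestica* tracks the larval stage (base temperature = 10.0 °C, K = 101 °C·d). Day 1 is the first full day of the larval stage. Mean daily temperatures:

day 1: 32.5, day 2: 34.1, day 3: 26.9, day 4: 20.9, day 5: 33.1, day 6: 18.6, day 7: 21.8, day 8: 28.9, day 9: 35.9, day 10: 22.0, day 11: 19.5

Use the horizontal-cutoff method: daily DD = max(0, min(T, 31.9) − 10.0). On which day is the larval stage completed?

day 6

Daily DD above 10.0 °C (capped at 21.9): 21.9, 21.9, 16.9, 10.9, 21.9, 8.6, 11.8, 18.9, 21.9, 12.0, 9.5.
Cumulative: 21.9, 43.8, 60.7, 71.6, 93.5, 102.1, 113.9, 132.8, 154.7, 166.7, 176.2.
The total first reaches 101 DD on day 6.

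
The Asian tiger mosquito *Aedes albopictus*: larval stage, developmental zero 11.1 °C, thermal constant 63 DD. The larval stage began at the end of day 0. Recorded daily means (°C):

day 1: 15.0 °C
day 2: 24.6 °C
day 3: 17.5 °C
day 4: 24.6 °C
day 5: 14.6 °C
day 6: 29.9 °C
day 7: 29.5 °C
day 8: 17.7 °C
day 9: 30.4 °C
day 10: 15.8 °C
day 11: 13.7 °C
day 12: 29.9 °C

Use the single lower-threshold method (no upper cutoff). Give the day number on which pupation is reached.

day 7

Daily DD above 11.1 °C: 3.9, 13.5, 6.4, 13.5, 3.5, 18.8, 18.4, 6.6, 19.3, 4.7, 2.6, 18.8.
Cumulative: 3.9, 17.4, 23.8, 37.3, 40.8, 59.6, 78.0, 84.6, 103.9, 108.6, 111.2, 130.0.
The total first reaches 63 DD on day 7.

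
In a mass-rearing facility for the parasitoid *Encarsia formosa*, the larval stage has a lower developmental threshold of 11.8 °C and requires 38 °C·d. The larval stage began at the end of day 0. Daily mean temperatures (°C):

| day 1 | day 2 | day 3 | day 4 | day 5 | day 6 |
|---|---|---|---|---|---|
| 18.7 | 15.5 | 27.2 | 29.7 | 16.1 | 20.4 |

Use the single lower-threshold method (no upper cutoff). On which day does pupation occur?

day 4

Daily DD above 11.8 °C: 6.9, 3.7, 15.4, 17.9, 4.3, 8.6.
Cumulative: 6.9, 10.6, 26.0, 43.9, 48.2, 56.8.
The total first reaches 38 DD on day 4.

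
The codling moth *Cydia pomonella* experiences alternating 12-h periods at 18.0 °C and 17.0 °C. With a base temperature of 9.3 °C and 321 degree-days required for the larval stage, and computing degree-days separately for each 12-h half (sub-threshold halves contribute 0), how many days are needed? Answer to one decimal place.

Day half: max(0, 18.0 − 9.3) × 0.5 = 8.7 × 0.5 = 4.35 DD.
Night half: max(0, 17.0 − 9.3) × 0.5 = 7.7 × 0.5 = 3.85 DD.
Per 24 h: 8.20 DD/day.
Duration = 321 / 8.20 = 39.146 ≈ 39.1 days.

39.1 days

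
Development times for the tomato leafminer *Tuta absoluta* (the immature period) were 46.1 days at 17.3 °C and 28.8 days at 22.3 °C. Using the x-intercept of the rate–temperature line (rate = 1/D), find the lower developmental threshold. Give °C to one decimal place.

Under the model K = D·(T − T_b), so D₁·(T₁ − T_b) = D₂·(T₂ − T_b).
46.1·(17.3 − T_b) = 28.8·(22.3 − T_b)
T_b = (46.1·17.3 − 28.8·22.3) / (46.1 − 28.8) = 155.29 / 17.3 = 8.976 °C ≈ 9.0 °C.

9.0 °C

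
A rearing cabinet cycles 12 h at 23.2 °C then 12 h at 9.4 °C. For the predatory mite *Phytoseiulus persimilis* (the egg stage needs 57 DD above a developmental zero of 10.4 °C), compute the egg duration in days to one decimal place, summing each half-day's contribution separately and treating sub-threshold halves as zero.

8.9 days

Day half: max(0, 23.2 − 10.4) × 0.5 = 12.8 × 0.5 = 6.40 DD.
Night half: max(0, 9.4 − 10.4) × 0.5 = 0.0 × 0.5 = 0.00 DD.
Per 24 h: 6.40 DD/day.
Duration = 57 / 6.40 = 8.906 ≈ 8.9 days.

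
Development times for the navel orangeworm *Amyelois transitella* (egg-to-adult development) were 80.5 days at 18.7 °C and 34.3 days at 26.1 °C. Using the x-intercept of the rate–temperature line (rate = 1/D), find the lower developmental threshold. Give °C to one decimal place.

13.2 °C

Under the model K = D·(T − T_b), so D₁·(T₁ − T_b) = D₂·(T₂ − T_b).
80.5·(18.7 − T_b) = 34.3·(26.1 − T_b)
T_b = (80.5·18.7 − 34.3·26.1) / (80.5 − 34.3) = 610.12 / 46.2 = 13.206 °C ≈ 13.2 °C.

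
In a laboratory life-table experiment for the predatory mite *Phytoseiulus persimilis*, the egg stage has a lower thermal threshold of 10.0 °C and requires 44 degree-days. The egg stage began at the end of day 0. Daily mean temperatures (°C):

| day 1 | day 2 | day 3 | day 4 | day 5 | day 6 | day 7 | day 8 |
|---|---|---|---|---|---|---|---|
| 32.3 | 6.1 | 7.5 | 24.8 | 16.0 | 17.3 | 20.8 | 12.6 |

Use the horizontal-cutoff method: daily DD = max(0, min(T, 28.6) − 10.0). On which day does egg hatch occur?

day 6

Daily DD above 10.0 °C (capped at 18.6): 18.6, 0.0, 0.0, 14.8, 6.0, 7.3, 10.8, 2.6.
Cumulative: 18.6, 18.6, 18.6, 33.4, 39.4, 46.7, 57.5, 60.1.
The total first reaches 44 DD on day 6.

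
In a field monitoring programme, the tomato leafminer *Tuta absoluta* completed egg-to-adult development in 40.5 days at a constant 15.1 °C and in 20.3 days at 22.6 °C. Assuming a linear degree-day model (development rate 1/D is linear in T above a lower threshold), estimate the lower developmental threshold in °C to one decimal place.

Under the model K = D·(T − T_b), so D₁·(T₁ − T_b) = D₂·(T₂ − T_b).
40.5·(15.1 − T_b) = 20.3·(22.6 − T_b)
T_b = (40.5·15.1 − 20.3·22.6) / (40.5 − 20.3) = 152.77 / 20.2 = 7.563 °C ≈ 7.6 °C.

7.6 °C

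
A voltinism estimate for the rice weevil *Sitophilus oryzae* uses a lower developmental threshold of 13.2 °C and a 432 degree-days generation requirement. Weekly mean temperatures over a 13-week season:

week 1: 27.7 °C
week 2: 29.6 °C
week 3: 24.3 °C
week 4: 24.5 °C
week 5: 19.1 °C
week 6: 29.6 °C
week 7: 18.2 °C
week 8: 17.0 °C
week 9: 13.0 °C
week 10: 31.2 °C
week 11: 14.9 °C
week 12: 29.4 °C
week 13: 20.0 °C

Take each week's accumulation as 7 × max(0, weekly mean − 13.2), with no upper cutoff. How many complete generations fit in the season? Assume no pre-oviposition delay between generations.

2 generations

Weekly DD (7 × max(0, T̄ − 13.2)): 101.5, 114.8, 77.7, 79.1, 41.3, 114.8, 35.0, 26.6, 0.0, 126.0, 11.9, 113.4, 47.6.
Season total = 889.7 DD.
Complete generations = ⌊889.7 / 432⌋ = 2.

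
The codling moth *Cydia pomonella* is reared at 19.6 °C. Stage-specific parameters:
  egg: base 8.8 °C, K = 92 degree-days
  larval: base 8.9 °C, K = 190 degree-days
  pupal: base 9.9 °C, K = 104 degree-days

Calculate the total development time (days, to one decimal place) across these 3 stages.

37.0 days

egg: 92 / (19.6 − 8.8) = 92 / 10.8 = 8.519 d.
larval: 190 / (19.6 − 8.9) = 190 / 10.7 = 17.757 d.
pupal: 104 / (19.6 − 9.9) = 104 / 9.7 = 10.722 d.
Sum = 36.997 ≈ 37.0 days.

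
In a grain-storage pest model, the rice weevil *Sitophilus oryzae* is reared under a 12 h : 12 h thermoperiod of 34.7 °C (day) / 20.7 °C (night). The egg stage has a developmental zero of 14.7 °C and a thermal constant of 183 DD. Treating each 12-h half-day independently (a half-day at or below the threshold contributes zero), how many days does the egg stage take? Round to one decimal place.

Day half: max(0, 34.7 − 14.7) × 0.5 = 20.0 × 0.5 = 10.00 DD.
Night half: max(0, 20.7 − 14.7) × 0.5 = 6.0 × 0.5 = 3.00 DD.
Per 24 h: 13.00 DD/day.
Duration = 183 / 13.00 = 14.077 ≈ 14.1 days.

14.1 days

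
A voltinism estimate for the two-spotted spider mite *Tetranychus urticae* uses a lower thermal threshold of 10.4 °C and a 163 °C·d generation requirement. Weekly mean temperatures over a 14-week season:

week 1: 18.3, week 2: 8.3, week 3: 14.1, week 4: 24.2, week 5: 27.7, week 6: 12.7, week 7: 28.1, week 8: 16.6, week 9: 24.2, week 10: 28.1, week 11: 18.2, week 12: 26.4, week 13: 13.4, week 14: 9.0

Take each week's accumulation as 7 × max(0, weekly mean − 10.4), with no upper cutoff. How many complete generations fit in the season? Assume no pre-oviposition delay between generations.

5 generations

Weekly DD (7 × max(0, T̄ − 10.4)): 55.3, 0.0, 25.9, 96.6, 121.1, 16.1, 123.9, 43.4, 96.6, 123.9, 54.6, 112.0, 21.0, 0.0.
Season total = 890.4 DD.
Complete generations = ⌊890.4 / 163⌋ = 5.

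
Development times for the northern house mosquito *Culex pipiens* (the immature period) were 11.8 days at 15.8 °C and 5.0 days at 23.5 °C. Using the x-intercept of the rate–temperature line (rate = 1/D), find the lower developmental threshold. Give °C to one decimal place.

Under the model K = D·(T − T_b), so D₁·(T₁ − T_b) = D₂·(T₂ − T_b).
11.8·(15.8 − T_b) = 5.0·(23.5 − T_b)
T_b = (11.8·15.8 − 5.0·23.5) / (11.8 − 5.0) = 68.94 / 6.8 = 10.138 °C ≈ 10.1 °C.

10.1 °C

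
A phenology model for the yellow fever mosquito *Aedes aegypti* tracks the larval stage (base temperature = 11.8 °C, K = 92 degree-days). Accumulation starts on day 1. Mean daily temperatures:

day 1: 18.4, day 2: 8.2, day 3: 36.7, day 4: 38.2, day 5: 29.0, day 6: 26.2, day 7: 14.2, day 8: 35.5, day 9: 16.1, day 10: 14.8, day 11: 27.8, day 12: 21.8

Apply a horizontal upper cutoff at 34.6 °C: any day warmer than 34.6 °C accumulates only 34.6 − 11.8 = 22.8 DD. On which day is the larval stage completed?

day 8

Daily DD above 11.8 °C (capped at 22.8): 6.6, 0.0, 22.8, 22.8, 17.2, 14.4, 2.4, 22.8, 4.3, 3.0, 16.0, 10.0.
Cumulative: 6.6, 6.6, 29.4, 52.2, 69.4, 83.8, 86.2, 109.0, 113.3, 116.3, 132.3, 142.3.
The total first reaches 92 DD on day 8.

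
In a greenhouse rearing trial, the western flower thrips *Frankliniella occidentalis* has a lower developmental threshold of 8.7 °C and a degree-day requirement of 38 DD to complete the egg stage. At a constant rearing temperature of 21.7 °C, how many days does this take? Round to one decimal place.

Daily accumulation = 21.7 − 8.7 = 13.0 DD/day.
Duration = 38 / 13.0 = 2.923 ≈ 2.9 days.

2.9 days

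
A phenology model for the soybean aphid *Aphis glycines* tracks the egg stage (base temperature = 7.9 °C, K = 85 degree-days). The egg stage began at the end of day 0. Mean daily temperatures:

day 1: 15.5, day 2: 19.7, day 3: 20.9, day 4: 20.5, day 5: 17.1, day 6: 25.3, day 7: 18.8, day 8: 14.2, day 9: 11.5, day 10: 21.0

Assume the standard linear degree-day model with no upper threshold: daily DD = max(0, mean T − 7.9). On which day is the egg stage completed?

Daily DD above 7.9 °C: 7.6, 11.8, 13.0, 12.6, 9.2, 17.4, 10.9, 6.3, 3.6, 13.1.
Cumulative: 7.6, 19.4, 32.4, 45.0, 54.2, 71.6, 82.5, 88.8, 92.4, 105.5.
The total first reaches 85 DD on day 8.

day 8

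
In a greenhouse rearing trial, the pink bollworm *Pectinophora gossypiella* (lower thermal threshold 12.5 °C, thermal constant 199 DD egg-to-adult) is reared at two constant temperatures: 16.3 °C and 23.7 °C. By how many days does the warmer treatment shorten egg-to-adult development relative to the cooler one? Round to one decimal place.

At 16.3 °C: 199 / (16.3 − 12.5) = 199 / 3.8 = 52.368 d.
At 23.7 °C: 199 / (23.7 − 12.5) = 199 / 11.2 = 17.768 d.
Difference = |52.368 − 17.768| = 34.601 ≈ 34.6 days.

34.6 days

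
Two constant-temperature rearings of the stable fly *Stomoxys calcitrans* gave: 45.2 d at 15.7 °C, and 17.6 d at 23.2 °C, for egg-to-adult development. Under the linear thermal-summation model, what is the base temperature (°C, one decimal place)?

10.9 °C

Under the model K = D·(T − T_b), so D₁·(T₁ − T_b) = D₂·(T₂ − T_b).
45.2·(15.7 − T_b) = 17.6·(23.2 − T_b)
T_b = (45.2·15.7 − 17.6·23.2) / (45.2 − 17.6) = 301.32 / 27.6 = 10.917 °C ≈ 10.9 °C.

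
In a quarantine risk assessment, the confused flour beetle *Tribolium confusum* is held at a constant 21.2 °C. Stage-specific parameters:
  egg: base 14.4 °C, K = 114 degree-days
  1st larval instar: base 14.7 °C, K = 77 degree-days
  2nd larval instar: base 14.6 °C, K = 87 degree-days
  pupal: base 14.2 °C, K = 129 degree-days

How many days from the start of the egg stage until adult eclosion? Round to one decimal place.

egg: 114 / (21.2 − 14.4) = 114 / 6.8 = 16.765 d.
1st larval instar: 77 / (21.2 − 14.7) = 77 / 6.5 = 11.846 d.
2nd larval instar: 87 / (21.2 − 14.6) = 87 / 6.6 = 13.182 d.
pupal: 129 / (21.2 − 14.2) = 129 / 7.0 = 18.429 d.
Sum = 60.221 ≈ 60.2 days.

60.2 days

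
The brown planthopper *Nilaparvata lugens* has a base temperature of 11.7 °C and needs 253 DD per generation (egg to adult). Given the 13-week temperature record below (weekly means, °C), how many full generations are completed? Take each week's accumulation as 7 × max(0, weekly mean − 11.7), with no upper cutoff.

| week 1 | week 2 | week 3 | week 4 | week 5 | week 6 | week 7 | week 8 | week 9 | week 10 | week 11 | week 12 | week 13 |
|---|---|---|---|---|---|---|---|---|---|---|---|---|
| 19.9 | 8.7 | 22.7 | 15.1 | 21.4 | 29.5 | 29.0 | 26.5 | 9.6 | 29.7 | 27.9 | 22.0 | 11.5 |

Weekly DD (7 × max(0, T̄ − 11.7)): 57.4, 0.0, 77.0, 23.8, 67.9, 124.6, 121.1, 103.6, 0.0, 126.0, 113.4, 72.1, 0.0.
Season total = 886.9 DD.
Complete generations = ⌊886.9 / 253⌋ = 3.

3 generations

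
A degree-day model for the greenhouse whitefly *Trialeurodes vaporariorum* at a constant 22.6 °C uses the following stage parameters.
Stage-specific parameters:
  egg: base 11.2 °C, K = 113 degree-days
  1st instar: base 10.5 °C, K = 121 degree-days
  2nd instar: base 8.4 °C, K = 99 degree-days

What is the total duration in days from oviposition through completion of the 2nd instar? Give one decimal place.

egg: 113 / (22.6 − 11.2) = 113 / 11.4 = 9.912 d.
1st instar: 121 / (22.6 − 10.5) = 121 / 12.1 = 10.000 d.
2nd instar: 99 / (22.6 − 8.4) = 99 / 14.2 = 6.972 d.
Sum = 26.884 ≈ 26.9 days.

26.9 days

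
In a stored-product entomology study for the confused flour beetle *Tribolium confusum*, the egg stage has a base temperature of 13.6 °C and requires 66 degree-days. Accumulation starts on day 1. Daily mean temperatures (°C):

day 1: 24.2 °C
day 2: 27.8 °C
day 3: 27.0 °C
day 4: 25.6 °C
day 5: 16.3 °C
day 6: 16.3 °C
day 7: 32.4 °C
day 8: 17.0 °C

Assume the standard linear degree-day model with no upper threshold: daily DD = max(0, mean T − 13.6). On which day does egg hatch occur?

day 7

Daily DD above 13.6 °C: 10.6, 14.2, 13.4, 12.0, 2.7, 2.7, 18.8, 3.4.
Cumulative: 10.6, 24.8, 38.2, 50.2, 52.9, 55.6, 74.4, 77.8.
The total first reaches 66 DD on day 7.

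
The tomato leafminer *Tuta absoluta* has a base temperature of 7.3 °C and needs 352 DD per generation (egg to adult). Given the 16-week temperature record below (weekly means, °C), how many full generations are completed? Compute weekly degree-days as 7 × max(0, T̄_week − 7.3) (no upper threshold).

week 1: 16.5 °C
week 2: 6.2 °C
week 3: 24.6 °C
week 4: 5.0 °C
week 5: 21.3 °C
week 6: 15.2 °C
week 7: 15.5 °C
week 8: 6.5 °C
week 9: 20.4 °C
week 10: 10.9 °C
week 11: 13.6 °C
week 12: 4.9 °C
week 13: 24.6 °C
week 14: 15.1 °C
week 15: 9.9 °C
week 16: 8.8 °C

2 generations

Weekly DD (7 × max(0, T̄ − 7.3)): 64.4, 0.0, 121.1, 0.0, 98.0, 55.3, 57.4, 0.0, 91.7, 25.2, 44.1, 0.0, 121.1, 54.6, 18.2, 10.5.
Season total = 761.6 DD.
Complete generations = ⌊761.6 / 352⌋ = 2.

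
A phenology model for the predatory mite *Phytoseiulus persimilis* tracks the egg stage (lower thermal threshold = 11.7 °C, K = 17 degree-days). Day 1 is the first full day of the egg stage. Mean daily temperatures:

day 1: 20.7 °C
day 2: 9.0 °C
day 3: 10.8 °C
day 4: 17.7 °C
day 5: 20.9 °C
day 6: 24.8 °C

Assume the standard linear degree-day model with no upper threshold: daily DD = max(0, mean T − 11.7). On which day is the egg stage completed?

day 5

Daily DD above 11.7 °C: 9.0, 0.0, 0.0, 6.0, 9.2, 13.1.
Cumulative: 9.0, 9.0, 9.0, 15.0, 24.2, 37.3.
The total first reaches 17 DD on day 5.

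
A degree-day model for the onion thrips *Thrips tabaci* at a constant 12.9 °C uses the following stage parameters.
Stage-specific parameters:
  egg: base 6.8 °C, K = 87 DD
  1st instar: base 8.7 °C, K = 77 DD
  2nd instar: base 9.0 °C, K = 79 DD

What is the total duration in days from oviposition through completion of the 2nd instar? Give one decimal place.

52.9 days

egg: 87 / (12.9 − 6.8) = 87 / 6.1 = 14.262 d.
1st instar: 77 / (12.9 − 8.7) = 77 / 4.2 = 18.333 d.
2nd instar: 79 / (12.9 − 9.0) = 79 / 3.9 = 20.256 d.
Sum = 52.852 ≈ 52.9 days.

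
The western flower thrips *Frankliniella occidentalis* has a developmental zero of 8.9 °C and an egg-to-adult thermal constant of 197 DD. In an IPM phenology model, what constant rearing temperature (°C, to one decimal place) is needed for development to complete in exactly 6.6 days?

38.7 °C

Required daily accumulation = 197 / 6.6 = 29.848 DD/day.
T = T_base + 29.848 = 8.9 + 29.848 = 38.748 ≈ 38.7 °C.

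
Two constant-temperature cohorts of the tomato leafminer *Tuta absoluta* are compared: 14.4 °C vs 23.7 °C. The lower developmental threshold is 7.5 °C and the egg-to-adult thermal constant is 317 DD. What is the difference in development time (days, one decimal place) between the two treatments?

At 14.4 °C: 317 / (14.4 − 7.5) = 317 / 6.9 = 45.942 d.
At 23.7 °C: 317 / (23.7 − 7.5) = 317 / 16.2 = 19.568 d.
Difference = |45.942 − 19.568| = 26.374 ≈ 26.4 days.

26.4 days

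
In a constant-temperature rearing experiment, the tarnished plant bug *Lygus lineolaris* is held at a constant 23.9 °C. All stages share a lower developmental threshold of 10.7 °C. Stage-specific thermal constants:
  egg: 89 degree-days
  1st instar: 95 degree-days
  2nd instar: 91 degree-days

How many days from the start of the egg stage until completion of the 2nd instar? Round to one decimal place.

20.8 days

Daily accumulation at 23.9 °C = 23.9 − 10.7 = 13.2 DD/day.
Total K = 89 + 95 + 91 = 275 DD.
Total duration = 275 / 13.2 = 20.833 ≈ 20.8 days.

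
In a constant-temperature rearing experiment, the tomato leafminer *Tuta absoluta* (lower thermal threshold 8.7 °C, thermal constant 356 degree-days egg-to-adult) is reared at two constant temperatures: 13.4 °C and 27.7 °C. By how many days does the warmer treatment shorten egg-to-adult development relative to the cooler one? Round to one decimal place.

At 13.4 °C: 356 / (13.4 − 8.7) = 356 / 4.7 = 75.745 d.
At 27.7 °C: 356 / (27.7 − 8.7) = 356 / 19.0 = 18.737 d.
Difference = |75.745 − 18.737| = 57.008 ≈ 57.0 days.

57.0 days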